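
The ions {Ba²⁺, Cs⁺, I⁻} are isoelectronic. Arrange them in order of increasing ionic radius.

All of these have 54 electrons, so size is governed by nuclear charge alone: the more protons, the stronger the pull on the same electron cloud, and the smaller the ion.
Nuclear charges: Ba²⁺ (Z=56), Cs⁺ (Z=55), I⁻ (Z=53).
Smallest to largest: Ba²⁺ < Cs⁺ < I⁻.

Ba²⁺, Cs⁺, I⁻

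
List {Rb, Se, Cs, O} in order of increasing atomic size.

Atomic radius shrinks across a period as nuclear charge pulls the same shell inward, and grows down a group as new shells are added.
Neither a single period nor a single group — weigh both effects.
Se > O: they share group 16; the group trend gives Se the larger value.
Rb > Se: relative to Se, both the across-period and down-group shifts push Rb's atomic radius up.
Cs > Rb: they share group 1; the group trend gives Cs the larger value.
Approximate values (pm): O 63, Se 116, Rb 210, Cs 232.
So from smallest to largest: O < Se < Rb < Cs.

O, Se, Rb, Cs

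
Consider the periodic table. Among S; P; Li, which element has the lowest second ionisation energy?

IE_2 is the cost of taking one more electron from the +1 cation: S⁺ still has 5 valence electrons; P⁺ still has 4 valence electrons; Li⁺ is the bare [He] core.
Core electrons are held far more tightly than valence electrons, so Li tops the IE_2 order.
Valence configurations: S⁺ [Ne]3s²3p³, P⁺ [Ne]3s²3p².
Tabulated IE_2 (kJ/mol): S 2252, P 1907, Li 7298.
Hence IE_2: P < S < Li.

P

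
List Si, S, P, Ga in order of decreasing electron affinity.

Si is in period 3, group 14; P is in period 3, group 15; S is in period 3, group 16; Ga is in period 4, group 13.
Adding an electron releases more energy for atoms nearer the top right (short of the noble gases).
These span different periods and groups, so the two trends combine.
P > Ga: both effects reinforce here, so P is clearly the higher of the two.
Si > P: this pair runs against the simple trend — see the exception note.
S > Si: both are in period 3; the period trend gives S the larger value.
Note the exception: Si has a higher electron affinity than P, contrary to the simple trend — adding an electron to P's half-filled 3p³ is unfavourable, so Si (3p²) has the more exothermic EA.
Approximate values (kJ/mol): Si 134, P 72, S 200, Ga 29.
So from highest to lowest: S > Si > P > Ga.

S > Si > P > Ga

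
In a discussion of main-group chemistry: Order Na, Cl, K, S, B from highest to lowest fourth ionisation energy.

B > Na > K > Cl > S

IE_4 is the cost of taking one more electron from the +3 cation: Na³⁺ is already 2 electrons into the core; Cl³⁺ still has 4 valence electrons; K³⁺ is already 2 electrons into the core; S³⁺ still has 3 valence electrons; B³⁺ is the bare [He] core.
Breaking into a closed-shell core is much more expensive than removing a leftover valence electron — K, Na and B have the largest IE_4 here.
Valence configurations: Cl³⁺ [Ne]3s²3p², S³⁺ [Ne]3s²3p¹.
Approximate IE_4 values (kJ/mol): Na 9543, Cl 5159, K 5877, S 4556, B 25026.
Hence IE_4: S < Cl < K < Na < B.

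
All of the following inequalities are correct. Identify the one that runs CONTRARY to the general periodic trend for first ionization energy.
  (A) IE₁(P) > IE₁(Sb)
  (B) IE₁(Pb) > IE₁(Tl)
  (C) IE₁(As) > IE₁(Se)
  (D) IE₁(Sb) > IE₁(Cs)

(C)

The general trend: first ionization energy increases across a period and decreases down a group.
(A) P (period 3, group 15) vs Sb (period 5, group 15): the stated order agrees with the simple trend.
(B) Pb (period 6, group 14) vs Tl (period 6, group 13): the stated order agrees with the simple trend.
(C) As (period 4, group 15) vs Se (period 4, group 16): the stated order contradicts the simple trend.
(D) Sb (period 5, group 15) vs Cs (period 6, group 1): the stated order agrees with the simple trend.
The exception is (C): Se (4p⁴) ionizes more easily than half-filled As (4p³).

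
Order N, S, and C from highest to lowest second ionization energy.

N, C, S

After 1 electron has been removed, what remains? N⁺ still has 4 valence electrons; S⁺ still has 5 valence electrons; C⁺ still has 3 valence electrons.
All are still removing valence electrons, so compare the +1 ions as you would atoms: IE_2 generally rises across a period (higher Z_eff) and falls down a group (larger shell), subject to the usual subshell exceptions.
Valence configurations: N⁺ [He]2s²2p², S⁺ [Ne]3s²3p³, C⁺ [He]2s²2p¹.
Tabulated IE_2 (kJ/mol): N 2856, S 2252, C 2353.
So the second ionization energies run S < C < N.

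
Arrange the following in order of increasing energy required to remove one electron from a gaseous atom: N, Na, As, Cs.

Cs < Na < As < N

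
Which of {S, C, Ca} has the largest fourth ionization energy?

Ca

After 3 electrons have been removed, what remains? S³⁺ still has 3 valence electrons; C³⁺ still has 1 valence electron; Ca³⁺ is already 1 electron into the core.
Breaking into a closed-shell core is much more expensive than removing a leftover valence electron — Ca has the largest IE_4 here.
Valence configurations: S³⁺ [Ne]3s²3p¹, C³⁺ [He]2s¹.
The numbers (kJ/mol): S 4556, C 6223, Ca 6491.
So the fourth ionization energies run S < C < Ca.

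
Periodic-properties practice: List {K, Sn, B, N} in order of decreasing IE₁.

N, B, Sn, K

B is in period 2, group 13; N is in period 2, group 15; K is in period 4, group 1; Sn is in period 5, group 14.
First ionization energy rises across a period (greater Z_eff holds electrons more tightly) and falls down a group (valence electrons are farther from the nucleus).
These span different periods and groups, so the two trends combine.
Sn > K: period and group pull opposite ways; the across-period shift dominates (709 vs 419 kJ/mol).
B > Sn: period and group pull opposite ways; the down-group shift dominates (801 vs 709 kJ/mol).
N > B: N lies to the right of B in period 2, so the across-period effect alone puts N higher.
Approximate values (kJ/mol): B 801, N 1402, K 419, Sn 709.
So from highest to lowest: N > B > Sn > K.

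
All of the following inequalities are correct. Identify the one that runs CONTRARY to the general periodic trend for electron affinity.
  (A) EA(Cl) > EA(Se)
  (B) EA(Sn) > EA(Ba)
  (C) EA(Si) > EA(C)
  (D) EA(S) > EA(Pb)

(C)

The general trend: electron affinity increases across a period and decreases down a group.
(A) Cl (period 3, group 17) vs Se (period 4, group 16): the stated order agrees with the simple trend.
(B) Sn (period 5, group 14) vs Ba (period 6, group 2): the stated order agrees with the simple trend.
(C) Si (period 3, group 14) vs C (period 2, group 14): the stated order contradicts the simple trend.
(D) S (period 3, group 16) vs Pb (period 6, group 14): the stated order agrees with the simple trend.
The exception is (C): Si's larger, more diffuse 3p orbitals accept an added electron slightly more readily than C's compact 2p.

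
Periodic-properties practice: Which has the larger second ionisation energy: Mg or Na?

Na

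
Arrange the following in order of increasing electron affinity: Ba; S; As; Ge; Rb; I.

EA tends to increase across a period and decrease down a group, though the pattern is less regular than for IE or radius.
These span different periods and groups, so the two trends combine.
Rb > Ba: period and group pull opposite ways; the down-group shift dominates (47 vs 14 kJ/mol).
As > Rb: relative to Rb, both the across-period and down-group shifts push As's electron affinity up.
Ge > As: this pair runs against the simple trend — see the exception note.
S > Ge: both effects reinforce here, so S is clearly the higher of the two.
I > S: period and group pull opposite ways; the across-period shift dominates (295 vs 200 kJ/mol).
Note the exception: Ge has a higher electron affinity than As, contrary to the simple trend — adding an electron to As's half-filled 4p³ is unfavourable, so Ge (4p²) has the more exothermic EA.
Approximate values (kJ/mol): S 200, Ge 119, As 78, Rb 47, I 295, Ba 14.
So from lowest to highest: Ba < Rb < As < Ge < S < I.

Ba, Rb, As, Ge, S, I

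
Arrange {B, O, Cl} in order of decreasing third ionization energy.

The third ionization energy removes an electron from the +2 ion. For each element: B²⁺ still has 1 valence electron; O²⁺ still has 4 valence electrons; Cl²⁺ still has 5 valence electrons.
All are still removing valence electrons, so compare the +2 ions as you would atoms: IE_3 generally rises across a period (higher Z_eff) and falls down a group (larger shell), subject to the usual subshell exceptions.
Valence configurations: B²⁺ [He]2s¹, O²⁺ [He]2s²2p², Cl²⁺ [Ne]3s²3p³.
The numbers (kJ/mol): B 3660, O 5300, Cl 3822.
Putting it together, IE_3: B < Cl < O.

O > Cl > B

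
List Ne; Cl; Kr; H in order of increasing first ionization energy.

Cl < H < Kr < Ne

H is in period 1, group 1; Ne is in period 2, group 18; Cl is in period 3, group 17; Kr is in period 4, group 18.
Across a period the outer electron is held more tightly (higher IE₁); down a group it sits in a higher shell, more shielded, and comes off more easily.
These span different periods and groups, so the two trends combine.
H > Cl: the two effects oppose for this pair; the down-group effect wins (1312 vs 1251 kJ/mol).
Kr > H: the two effects oppose for this pair; the across-period effect wins (1351 vs 1312 kJ/mol).
Ne > Kr: Ne sits above Kr in group 18, so the down-group effect alone puts Ne higher.
For reference (kJ/mol): H 1312, Ne 2081, Cl 1251, Kr 1351.
So from lowest to highest: Cl < H < Kr < Ne.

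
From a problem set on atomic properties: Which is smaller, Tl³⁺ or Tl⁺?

Tl³⁺

Both ions have Z = 81 protons, but Tl³⁺ has lost more electrons, so its remaining electrons feel a larger effective nuclear charge per electron and are pulled in more tightly.
Higher positive charge → smaller ion, so Tl⁺ > Tl³⁺.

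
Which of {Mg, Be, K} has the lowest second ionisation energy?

Mg

After 1 electron has been removed, what remains? Mg⁺ still has 1 valence electron; Be⁺ still has 1 valence electron; K⁺ is the bare [Ar] core.
Core electrons are held far more tightly than valence electrons, so K tops the IE_2 order.
Valence configurations: Mg⁺ [Ne]3s¹, Be⁺ [He]2s¹.
The numbers (kJ/mol): Mg 1451, Be 1757, K 3052.
Putting it together, IE_2: Mg < Be < K.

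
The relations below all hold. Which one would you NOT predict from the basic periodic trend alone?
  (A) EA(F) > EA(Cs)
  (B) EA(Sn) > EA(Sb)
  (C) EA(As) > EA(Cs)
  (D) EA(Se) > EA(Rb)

The general trend: electron affinity increases across a period and decreases down a group.
(A) F (period 2, group 17) vs Cs (period 6, group 1): the stated order agrees with the simple trend.
(B) Sn (period 5, group 14) vs Sb (period 5, group 15): the stated order contradicts the simple trend.
(C) As (period 4, group 15) vs Cs (period 6, group 1): the stated order agrees with the simple trend.
(D) Se (period 4, group 16) vs Rb (period 5, group 1): the stated order agrees with the simple trend.
The exception is (B): adding an electron to Sb's half-filled 5p³ is unfavourable, so Sn has the more exothermic EA.

(B)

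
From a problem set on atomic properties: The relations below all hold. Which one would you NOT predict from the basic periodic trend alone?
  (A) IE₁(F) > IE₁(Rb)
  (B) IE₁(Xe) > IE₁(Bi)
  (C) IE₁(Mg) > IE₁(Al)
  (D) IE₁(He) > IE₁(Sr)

The general trend: first ionization energy increases across a period and decreases down a group.
(A) F (period 2, group 17) vs Rb (period 5, group 1): the stated order agrees with the simple trend.
(B) Xe (period 5, group 18) vs Bi (period 6, group 15): the stated order agrees with the simple trend.
(C) Mg (period 3, group 2) vs Al (period 3, group 13): the stated order contradicts the simple trend.
(D) He (period 1, group 18) vs Sr (period 5, group 2): the stated order agrees with the simple trend.
The exception is (C): Al's single 3p electron is easier to remove than one from Mg's filled 3s².

(C)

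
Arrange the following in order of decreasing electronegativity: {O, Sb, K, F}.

F, O, Sb, K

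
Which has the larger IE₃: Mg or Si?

Mg

Consider each +2 ion: Mg²⁺ is the bare [Ne] core; Si²⁺ still has 2 valence electrons.
Breaking into a closed-shell core is much more expensive than removing a leftover valence electron — Mg has the largest IE_3 here.
The numbers (kJ/mol): Mg 7733, Si 3232.
Overall IE_3 order: Si < Mg.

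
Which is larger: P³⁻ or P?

P³⁻

Forming P³⁻ adds 3 electrons to P. More electron–electron repulsion in the same shell, with unchanged nuclear charge, lets the cloud expand.
An anion is larger than its parent atom: P³⁻ > P.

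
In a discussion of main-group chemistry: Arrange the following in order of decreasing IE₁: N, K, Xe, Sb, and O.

N > O > Xe > Sb > K

Removing the outermost electron gets harder across a period and easier down a group.
Here both period and group differ, so the two effects have to be weighed against each other.
Sb > K: the two effects oppose for this pair; the across-period effect wins (831 vs 419 kJ/mol).
Xe > Sb: Xe lies to the right of Sb in period 5, so the across-period effect alone puts Xe higher.
O > Xe: period and group pull opposite ways; the down-group shift dominates (1314 vs 1170 kJ/mol).
N > O: this pair runs against the simple trend — see the exception note.
Note the exception: N has a higher first ionization energy than O, contrary to the simple trend — pairing an electron in O's 2p⁴ costs repulsion energy, so O ionizes more easily than half-filled N (2p³).
For reference (kJ/mol): N 1402, O 1314, K 419, Sb 831, Xe 1170.
So from highest to lowest: N > O > Xe > Sb > K.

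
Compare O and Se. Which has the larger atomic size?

Across a period the added protons contract the valence shell; down a group each new principal shell makes the atom larger.
All are in group 16, so atomic radius increases down the group.
So Se has the larger atomic size (Se > O).

Se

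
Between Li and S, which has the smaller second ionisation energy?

After 1 electron has been removed, what remains? Li⁺ is the bare [He] core; S⁺ still has 5 valence electrons.
Core electrons are held far more tightly than valence electrons, so Li tops the IE_2 order.
Tabulated IE_2 (kJ/mol): Li 7298, S 2252.
Hence IE_2: S < Li.

S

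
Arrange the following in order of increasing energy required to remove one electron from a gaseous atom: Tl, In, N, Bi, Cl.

N is in period 2, group 15; Cl is in period 3, group 17; In is in period 5, group 13; Tl is in period 6, group 13; Bi is in period 6, group 15.
First ionization energy rises across a period (greater Z_eff holds electrons more tightly) and falls down a group (valence electrons are farther from the nucleus).
Here both period and group differ, so the two effects have to be weighed against each other.
Tl > In: this pair runs against the simple trend — see the exception note.
Bi > Tl: both are in period 6; the period trend gives Bi the larger value.
Cl > Bi: both effects reinforce here, so Cl is clearly the higher of the two.
N > Cl: period and group pull opposite ways; the down-group shift dominates (1402 vs 1251 kJ/mol).
Note the exception: Tl has a higher first ionization energy than In, contrary to the simple trend — relativistic 6s stabilisation and poor 4f/5d shielding distort the trend for the heavy p-block elements.
For reference (kJ/mol): N 1402, Cl 1251, In 558, Tl 589, Bi 703.
So from lowest to highest: In < Tl < Bi < Cl < N.

In, Tl, Bi, Cl, N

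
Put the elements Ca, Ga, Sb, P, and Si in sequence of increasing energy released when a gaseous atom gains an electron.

Si is in period 3, group 14; P is in period 3, group 15; Ca is in period 4, group 2; Ga is in period 4, group 13; Sb is in period 5, group 15.
Adding an electron releases more energy for atoms nearer the top right (short of the noble gases).
These span different periods and groups, so the two trends combine.
Ga > Ca: Ga lies to the right of Ca in period 4, so the across-period effect alone puts Ga higher.
P > Ga: both effects reinforce here, so P is clearly the higher of the two.
Sb > P: this pair runs against the simple trend — see the exception note.
Si > Sb: period and group pull opposite ways; the down-group shift dominates (134 vs 103 kJ/mol).
Note the exception: Sb has a higher electron affinity than P, contrary to the simple trend — both are half-filled np³, but the pairing/repulsion penalty for the added electron shrinks as the p orbitals become larger and more diffuse down the group, and for Sb that outweighs the weaker nuclear attraction.
Note the exception: Si has a higher electron affinity than P, contrary to the simple trend — adding an electron to P's half-filled 3p³ is unfavourable, so Si (3p²) has the more exothermic EA.
For reference (kJ/mol): Si 134, P 72, Ca 2, Ga 29, Sb 103.
So from lowest to highest: Ca < Ga < P < Sb < Si.

Ca < Ga < P < Sb < Si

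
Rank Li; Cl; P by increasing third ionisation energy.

Consider each +2 ion: Li²⁺ is already 1 electron into the core; Cl²⁺ still has 5 valence electrons; P²⁺ still has 3 valence electrons.
Breaking into a closed-shell core is much more expensive than removing a leftover valence electron — Li has the largest IE_3 here.
Valence configurations: Cl²⁺ [Ne]3s²3p³, P²⁺ [Ne]3s²3p¹.
The numbers (kJ/mol): Li 11815, Cl 3822, P 2914.
Putting it together, IE_3: P < Cl < Li.

P < Cl < Li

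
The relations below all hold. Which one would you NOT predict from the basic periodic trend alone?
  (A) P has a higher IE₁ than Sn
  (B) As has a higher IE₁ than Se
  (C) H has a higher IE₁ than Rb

(B)

The general trend: IE₁ increases across a period and decreases down a group.
(A) P (period 3, group 15) vs Sn (period 5, group 14): the stated order agrees with the simple trend.
(B) As (period 4, group 15) vs Se (period 4, group 16): the stated order contradicts the simple trend.
(C) H (period 1, group 1) vs Rb (period 5, group 1): the stated order agrees with the simple trend.
The exception is (B): Se (4p⁴) ionizes more easily than half-filled As (4p³).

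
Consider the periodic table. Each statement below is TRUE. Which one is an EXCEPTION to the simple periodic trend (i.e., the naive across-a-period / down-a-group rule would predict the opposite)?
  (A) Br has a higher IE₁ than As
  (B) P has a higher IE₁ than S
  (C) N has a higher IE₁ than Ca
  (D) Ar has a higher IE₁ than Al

(B)

The general trend: IE₁ increases across a period and decreases down a group.
(A) Br (period 4, group 17) vs As (period 4, group 15): the stated order agrees with the simple trend.
(B) P (period 3, group 15) vs S (period 3, group 16): the stated order contradicts the simple trend.
(C) N (period 2, group 15) vs Ca (period 4, group 2): the stated order agrees with the simple trend.
(D) Ar (period 3, group 18) vs Al (period 3, group 13): the stated order agrees with the simple trend.
The exception is (B): S (3p⁴) ionizes more easily than half-filled P (3p³) because the paired 3p electron in S is pushed out by e⁻–e⁻ repulsion.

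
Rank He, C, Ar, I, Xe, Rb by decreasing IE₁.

He, Ar, Xe, C, I, Rb

He is in period 1, group 18; C is in period 2, group 14; Ar is in period 3, group 18; Rb is in period 5, group 1; I is in period 5, group 17; Xe is in period 5, group 18.
Across a period the outer electron is held more tightly (higher IE₁); down a group it sits in a higher shell, more shielded, and comes off more easily.
Here both period and group differ, so the two effects have to be weighed against each other.
I > Rb: both are in period 5; the period trend gives I the larger value.
C > I: the two effects oppose for this pair; the down-group effect wins (1086 vs 1008 kJ/mol).
Xe > C: the two effects oppose for this pair; the across-period effect wins (1170 vs 1086 kJ/mol).
Ar > Xe: they share group 18; the group trend gives Ar the larger value.
He > Ar: He sits above Ar in group 18, so the down-group effect alone puts He higher.
For reference (kJ/mol): He 2372, C 1086, Ar 1521, Rb 403, I 1008, Xe 1170.
So from highest to lowest: He > Ar > Xe > C > I > Rb.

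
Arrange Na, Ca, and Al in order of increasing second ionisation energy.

Ca, Al, Na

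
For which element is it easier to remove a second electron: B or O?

B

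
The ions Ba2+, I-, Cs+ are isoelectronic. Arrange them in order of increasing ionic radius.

Ba2+ < Cs+ < I-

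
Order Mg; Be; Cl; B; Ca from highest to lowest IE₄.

IE_4 is the cost of taking one more electron from the +3 cation: Mg³⁺ is already 1 electron into the core; Be³⁺ is already 1 electron into the core; Cl³⁺ still has 4 valence electrons; B³⁺ is the bare [He] core; Ca³⁺ is already 1 electron into the core.
Pulling an electron out of a noble-gas core costs far more than removing a remaining valence electron, so Ca, Mg, Be and B sit at the high end of IE_4.
Tabulated IE_4 (kJ/mol): Mg 10543, Be 21007, Cl 5159, B 25026, Ca 6491.
Overall IE_4 order: Cl < Ca < Mg < Be < B.

B, Be, Mg, Ca, Cl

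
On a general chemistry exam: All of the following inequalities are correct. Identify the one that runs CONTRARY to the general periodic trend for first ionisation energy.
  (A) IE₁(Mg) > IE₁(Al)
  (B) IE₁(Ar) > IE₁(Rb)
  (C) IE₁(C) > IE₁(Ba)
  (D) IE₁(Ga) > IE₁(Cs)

(A)

The general trend: first ionisation energy increases across a period and decreases down a group.
(A) Mg (period 3, group 2) vs Al (period 3, group 13): the stated order contradicts the simple trend.
(B) Ar (period 3, group 18) vs Rb (period 5, group 1): the stated order agrees with the simple trend.
(C) C (period 2, group 14) vs Ba (period 6, group 2): the stated order agrees with the simple trend.
(D) Ga (period 4, group 13) vs Cs (period 6, group 1): the stated order agrees with the simple trend.
The exception is (A): Al's single 3p electron is easier to remove than one from Mg's filled 3s².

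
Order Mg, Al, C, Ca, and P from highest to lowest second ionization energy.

C > P > Al > Mg > Ca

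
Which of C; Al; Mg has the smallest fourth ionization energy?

C

The fourth ionization energy removes an electron from the +3 ion. For each element: C³⁺ still has 1 valence electron; Al³⁺ is the bare [Ne] core; Mg³⁺ is already 1 electron into the core.
Breaking into a closed-shell core is much more expensive than removing a leftover valence electron — Mg and Al have the largest IE_4 here.
Approximate IE_4 values (kJ/mol): C 6223, Al 11577, Mg 10543.
Putting it together, IE_4: C < Mg < Al.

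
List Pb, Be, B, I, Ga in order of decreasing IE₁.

Be is in period 2, group 2; B is in period 2, group 13; Ga is in period 4, group 13; I is in period 5, group 17; Pb is in period 6, group 14.
Across a period the outer electron is held more tightly (higher IE₁); down a group it sits in a higher shell, more shielded, and comes off more easily.
Here both period and group differ, so the two effects have to be weighed against each other.
Pb > Ga: the two effects oppose for this pair; the across-period effect wins (716 vs 579 kJ/mol).
B > Pb: the two effects oppose for this pair; the down-group effect wins (801 vs 716 kJ/mol).
Be > B: this pair runs against the simple trend — see the exception note.
I > Be: the two effects oppose for this pair; the across-period effect wins (1008 vs 900 kJ/mol).
Note the exception: Be has a higher first ionization energy than B, contrary to the simple trend — removing B's lone 2p electron is easier than breaking Be's filled 2s².
For reference (kJ/mol): Be 900, B 801, Ga 579, I 1008, Pb 716.
So from highest to lowest: I > Be > B > Pb > Ga.

I > Be > B > Pb > Ga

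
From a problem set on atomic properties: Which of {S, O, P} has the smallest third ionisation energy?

IE_3 is the cost of taking one more electron from the +2 cation: S²⁺ still has 4 valence electrons; O²⁺ still has 4 valence electrons; P²⁺ still has 3 valence electrons.
All are still removing valence electrons, so compare the +2 ions as you would atoms: IE_3 generally rises across a period (higher Z_eff) and falls down a group (larger shell), subject to the usual subshell exceptions.
Valence configurations: S²⁺ [Ne]3s²3p², O²⁺ [He]2s²2p², P²⁺ [Ne]3s²3p¹.
The numbers (kJ/mol): S 3357, O 5300, P 2914.
So the third ionization energies run P < S < O.

P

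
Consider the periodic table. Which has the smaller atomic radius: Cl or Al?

Cl

Al is in period 3, group 13; Cl is in period 3, group 17.
Across a period the added protons contract the valence shell; down a group each new principal shell makes the atom larger.
All lie in period 3, so atomic radius increases right to left.
So Cl has the smaller atomic radius (Cl < Al).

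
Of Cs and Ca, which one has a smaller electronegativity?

Cs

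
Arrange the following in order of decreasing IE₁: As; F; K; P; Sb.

F is in period 2, group 17; P is in period 3, group 15; K is in period 4, group 1; As is in period 4, group 15; Sb is in period 5, group 15.
Removing the outermost electron gets harder across a period and easier down a group.
Neither a single period nor a single group — weigh both effects.
Sb > K: period and group pull opposite ways; the across-period shift dominates (831 vs 419 kJ/mol).
As > Sb: As sits above Sb in group 15, so the down-group effect alone puts As higher.
P > As: they share group 15; the group trend gives P the larger value.
F > P: both effects reinforce here, so F is clearly the higher of the two.
Approximate values (kJ/mol): F 1681, P 1012, K 419, As 947, Sb 831.
So from highest to lowest: F > P > As > Sb > K.

F > P > As > Sb > K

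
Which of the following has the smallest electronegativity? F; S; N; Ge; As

Ge

N is in period 2, group 15; F is in period 2, group 17; S is in period 3, group 16; Ge is in period 4, group 14; As is in period 4, group 15.
Smaller atoms with higher effective nuclear charge are more electronegative.
Neither a single period nor a single group — weigh both effects.
As > Ge: As lies to the right of Ge in period 4, so the across-period effect alone puts As higher.
S > As: both effects reinforce here, so S is clearly the higher of the two.
N > S: period and group pull opposite ways; the down-group shift dominates (3.04 vs 2.58).
F > N: F lies to the right of N in period 2, so the across-period effect alone puts F higher.
For reference (Pauling): N 3.04, F 3.98, S 2.58, Ge 2.01, As 2.18.
The smallest electronegativity among these belongs to Ge.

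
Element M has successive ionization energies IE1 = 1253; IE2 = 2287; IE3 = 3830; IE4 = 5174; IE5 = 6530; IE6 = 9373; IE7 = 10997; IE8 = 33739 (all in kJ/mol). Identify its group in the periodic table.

Look for the largest jump between consecutive ionization energies: IE8/IE7 ≈ 3.1, far larger than any earlier ratio.
That jump marks the point where a core electron is being removed. So the atom has 7 valence electrons.
A main-group element with 7 valence electrons is in group 17.

Group 17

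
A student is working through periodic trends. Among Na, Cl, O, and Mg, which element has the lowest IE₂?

Consider each +1 ion: Na⁺ is the bare [Ne] core; Cl⁺ still has 6 valence electrons; O⁺ still has 5 valence electrons; Mg⁺ still has 1 valence electron.
Core electrons are held far more tightly than valence electrons, so Na tops the IE_2 order.
Valence configurations: Cl⁺ [Ne]3s²3p⁴, O⁺ [He]2s²2p³, Mg⁺ [Ne]3s¹.
The numbers (kJ/mol): Na 4562, Cl 2298, O 3388, Mg 1451.
Overall IE_2 order: Mg < Cl < O < Na.

Mg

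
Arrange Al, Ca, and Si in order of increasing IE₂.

Consider each +1 ion: Al⁺ still has 2 valence electrons; Ca⁺ still has 1 valence electron; Si⁺ still has 3 valence electrons.
All are still removing valence electrons, so compare the +1 ions as you would atoms: IE_2 generally rises across a period (higher Z_eff) and falls down a group (larger shell), subject to the usual subshell exceptions.
Valence configurations: Al⁺ [Ne]3s², Ca⁺ [Ar]4s¹, Si⁺ [Ne]3s²3p¹.
Si⁺ loses a lone 3p electron whereas Al⁺ must break into a filled 3s² pair, so IE_2(Al) > IE_2(Si) even though Si has the higher nuclear charge.
Approximate IE_2 values (kJ/mol): Al 1817, Ca 1145, Si 1577.
Putting it together, IE_2: Ca < Si < Al.

Ca, Si, Al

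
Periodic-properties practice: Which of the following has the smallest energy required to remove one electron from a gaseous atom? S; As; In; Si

In

Si is in period 3, group 14; S is in period 3, group 16; As is in period 4, group 15; In is in period 5, group 13.
Removing the outermost electron gets harder across a period and easier down a group.
Here both period and group differ, so the two effects have to be weighed against each other.
Si > In: relative to In, both the across-period and down-group shifts push Si's first ionization energy up.
As > Si: period and group pull opposite ways; the across-period shift dominates (947 vs 786 kJ/mol).
S > As: relative to As, both the across-period and down-group shifts push S's first ionization energy up.
Tabulated first ionization energy (kJ/mol): Si 786, S 1000, As 947, In 558.
The smallest energy required to remove one electron from a gaseous atom among these belongs to In.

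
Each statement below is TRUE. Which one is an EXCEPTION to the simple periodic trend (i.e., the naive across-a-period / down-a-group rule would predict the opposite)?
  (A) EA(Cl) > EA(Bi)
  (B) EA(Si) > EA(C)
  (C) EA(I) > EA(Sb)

The general trend: electron affinity increases across a period and decreases down a group.
(A) Cl (period 3, group 17) vs Bi (period 6, group 15): the stated order agrees with the simple trend.
(B) Si (period 3, group 14) vs C (period 2, group 14): the stated order contradicts the simple trend.
(C) I (period 5, group 17) vs Sb (period 5, group 15): the stated order agrees with the simple trend.
The exception is (B): Si's larger, more diffuse 3p orbitals accept an added electron slightly more readily than C's compact 2p.

(B)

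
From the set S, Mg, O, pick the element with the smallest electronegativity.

O is in period 2, group 16; Mg is in period 3, group 2; S is in period 3, group 16.
Atoms toward the upper right of the periodic table pull bonding electrons most strongly.
Neither a single period nor a single group — weigh both effects.
S > Mg: both are in period 3; the period trend gives S the larger value.
O > S: O sits above S in group 16, so the down-group effect alone puts O higher.
Tabulated electronegativity (Pauling): O 3.44, Mg 1.31, S 2.58.
The smallest electronegativity among these belongs to Mg.

Mg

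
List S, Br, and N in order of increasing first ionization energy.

S < Br < N

First ionization energy rises across a period (greater Z_eff holds electrons more tightly) and falls down a group (valence electrons are farther from the nucleus).
These sit on a diagonal, where the across-period and down-group effects partly cancel.
Br > S: period and group pull opposite ways; the across-period shift dominates (1140 vs 1000 kJ/mol).
N > Br: the two effects oppose for this pair; the down-group effect wins (1402 vs 1140 kJ/mol).
Approximate values (kJ/mol): N 1402, S 1000, Br 1140.
So from lowest to highest: S < Br < N.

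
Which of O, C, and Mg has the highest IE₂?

O

The second ionization energy removes an electron from the +1 ion. For each element: O⁺ still has 5 valence electrons; C⁺ still has 3 valence electrons; Mg⁺ still has 1 valence electron.
All are still removing valence electrons, so compare the +1 ions as you would atoms: IE_2 generally rises across a period (higher Z_eff) and falls down a group (larger shell), subject to the usual subshell exceptions.
Valence configurations: O⁺ [He]2s²2p³, C⁺ [He]2s²2p¹, Mg⁺ [Ne]3s¹.
Approximate IE_2 values (kJ/mol): O 3388, C 2353, Mg 1451.
So the second ionization energies run Mg < C < O.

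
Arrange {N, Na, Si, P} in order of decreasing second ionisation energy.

After 1 electron has been removed, what remains? N⁺ still has 4 valence electrons; Na⁺ is the bare [Ne] core; Si⁺ still has 3 valence electrons; P⁺ still has 4 valence electrons.
Pulling an electron out of a noble-gas core costs far more than removing a remaining valence electron, so Na sits at the high end of IE_2.
Valence configurations: N⁺ [He]2s²2p², Si⁺ [Ne]3s²3p¹, P⁺ [Ne]3s²3p².
The numbers (kJ/mol): N 2856, Na 4562, Si 1577, P 1907.
Hence IE_2: Si < P < N < Na.

Na > N > P > Si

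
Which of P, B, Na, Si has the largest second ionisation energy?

Na

The second ionization energy removes an electron from the +1 ion. For each element: P⁺ still has 4 valence electrons; B⁺ still has 2 valence electrons; Na⁺ is the bare [Ne] core; Si⁺ still has 3 valence electrons.
Breaking into a closed-shell core is much more expensive than removing a leftover valence electron — Na has the largest IE_2 here.
Valence configurations: P⁺ [Ne]3s²3p², B⁺ [He]2s², Si⁺ [Ne]3s²3p¹.
Approximate IE_2 values (kJ/mol): P 1907, B 2427, Na 4562, Si 1577.
Overall IE_2 order: Si < P < B < Na.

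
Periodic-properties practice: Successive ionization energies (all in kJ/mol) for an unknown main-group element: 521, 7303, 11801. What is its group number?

Group 1

Look for the largest jump between consecutive ionization energies: IE2/IE1 ≈ 14.0, far larger than any earlier ratio.
That jump marks the point where a core electron is being removed. So the atom has 1 valence electron.
A main-group element with 1 valence electron is in group 1.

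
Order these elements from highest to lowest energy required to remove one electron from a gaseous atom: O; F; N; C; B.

F > N > O > C > B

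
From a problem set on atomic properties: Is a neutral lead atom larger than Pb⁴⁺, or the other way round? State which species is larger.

Forming Pb⁴⁺ removes 4 electrons from Pb. Fewer electrons for the same nuclear charge means less shielding and a higher Z_eff on the remaining electrons.
A cation is smaller than its parent atom: Pb⁴⁺ < Pb.

Pb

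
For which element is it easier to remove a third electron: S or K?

Consider each +2 ion: S²⁺ still has 4 valence electrons; K²⁺ is already 1 electron into the core.
Breaking into a closed-shell core is much more expensive than removing a leftover valence electron — K has the largest IE_3 here.
Tabulated IE_3 (kJ/mol): S 3357, K 4420.
Hence IE_3: S < K.

S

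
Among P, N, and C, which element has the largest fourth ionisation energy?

After 3 electrons have been removed, what remains? P³⁺ still has 2 valence electrons; N³⁺ still has 2 valence electrons; C³⁺ still has 1 valence electron.
All are still removing valence electrons, so compare the +3 ions as you would atoms: IE_4 generally rises across a period (higher Z_eff) and falls down a group (larger shell), subject to the usual subshell exceptions.
Valence configurations: P³⁺ [Ne]3s², N³⁺ [He]2s², C³⁺ [He]2s¹.
Approximate IE_4 values (kJ/mol): P 4964, N 7475, C 6223.
Overall IE_4 order: P < C < N.

N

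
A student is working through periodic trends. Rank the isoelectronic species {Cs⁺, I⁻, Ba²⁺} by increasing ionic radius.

Ba²⁺, Cs⁺, I⁻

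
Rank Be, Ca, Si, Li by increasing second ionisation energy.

Ca, Si, Be, Li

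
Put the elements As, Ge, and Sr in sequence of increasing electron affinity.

Ge is in period 4, group 14; As is in period 4, group 15; Sr is in period 5, group 2.
EA tends to increase across a period and decrease down a group, though the pattern is less regular than for IE or radius.
Here both period and group differ, so the two effects have to be weighed against each other.
As > Sr: relative to Sr, both the across-period and down-group shifts push As's electron affinity up.
Ge > As: this pair runs against the simple trend — see the exception note.
Note the exception: Ge has a higher electron affinity than As, contrary to the simple trend — adding an electron to As's half-filled 4p³ is unfavourable, so Ge (4p²) has the more exothermic EA.
Tabulated electron affinity (kJ/mol): Ge 119, As 78, Sr 5.
So from lowest to highest: Sr < As < Ge.

Sr, As, Ge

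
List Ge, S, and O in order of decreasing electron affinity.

O is in period 2, group 16; S is in period 3, group 16; Ge is in period 4, group 14.
Atoms with high Z_eff and room in the valence shell (especially the halogens) have the most exothermic electron affinities.
Here both period and group differ, so the two effects have to be weighed against each other.
O > Ge: both effects reinforce here, so O is clearly the higher of the two.
S > O: this pair runs against the simple trend — see the exception note.
Note the exception: S has a higher electron affinity than O, contrary to the simple trend — the compact 2p subshell of O repels the added electron more than S's larger 3p does.
For reference (kJ/mol): O 141, S 200, Ge 119.
So from highest to lowest: S > O > Ge.

S > O > Ge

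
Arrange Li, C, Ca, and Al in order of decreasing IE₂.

Li, C, Al, Ca

After 1 electron has been removed, what remains? Li⁺ is the bare [He] core; C⁺ still has 3 valence electrons; Ca⁺ still has 1 valence electron; Al⁺ still has 2 valence electrons.
Breaking into a closed-shell core is much more expensive than removing a leftover valence electron — Li has the largest IE_2 here.
Valence configurations: C⁺ [He]2s²2p¹, Ca⁺ [Ar]4s¹, Al⁺ [Ne]3s².
Approximate IE_2 values (kJ/mol): Li 7298, C 2353, Ca 1145, Al 1817.
Hence IE_2: Ca < Al < C < Li.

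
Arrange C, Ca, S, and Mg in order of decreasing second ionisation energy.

C > S > Mg > Ca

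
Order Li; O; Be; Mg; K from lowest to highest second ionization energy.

Mg < Be < K < O < Li

After 1 electron has been removed, what remains? Li⁺ is the bare [He] core; O⁺ still has 5 valence electrons; Be⁺ still has 1 valence electron; Mg⁺ still has 1 valence electron; K⁺ is the bare [Ar] core.
Usually core removal costs more than valence removal, but here the competition is close: a tightly held n=2 valence electron can cost more to remove than an n=3 core electron, so the actual values have to decide it.
Valence configurations: O⁺ [He]2s²2p³, Be⁺ [He]2s¹, Mg⁺ [Ne]3s¹.
Approximate IE_2 values (kJ/mol): Li 7298, O 3388, Be 1757, Mg 1451, K 3052.
Overall IE_2 order: Mg < Be < K < O < Li.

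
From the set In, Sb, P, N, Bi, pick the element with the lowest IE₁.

In

N is in period 2, group 15; P is in period 3, group 15; In is in period 5, group 13; Sb is in period 5, group 15; Bi is in period 6, group 15.
Removing the outermost electron gets harder across a period and easier down a group.
Neither a single period nor a single group — weigh both effects.
Bi > In: period and group pull opposite ways; the across-period shift dominates (703 vs 558 kJ/mol).
Sb > Bi: Sb sits above Bi in group 15, so the down-group effect alone puts Sb higher.
P > Sb: they share group 15; the group trend gives P the larger value.
N > P: N sits above P in group 15, so the down-group effect alone puts N higher.
Tabulated first ionization energy (kJ/mol): N 1402, P 1012, In 558, Sb 831, Bi 703.
The lowest IE₁ among these belongs to In.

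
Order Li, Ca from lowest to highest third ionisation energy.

Ca, Li

IE_3 is the cost of taking one more electron from the +2 cation: Li²⁺ is already 1 electron into the core; Ca²⁺ is the bare [Ar] core.
All of these are removing an electron from a noble-gas core or deeper; the smaller core (lower principal quantum number) is held far more tightly, and within a period the higher nuclear charge binds the same core more tightly.
The numbers (kJ/mol): Li 11815, Ca 4912.
Putting it together, IE_3: Ca < Li.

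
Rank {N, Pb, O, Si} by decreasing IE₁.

Across a period the outer electron is held more tightly (higher IE₁); down a group it sits in a higher shell, more shielded, and comes off more easily.
Here both period and group differ, so the two effects have to be weighed against each other.
Si > Pb: they share group 14; the group trend gives Si the larger value.
O > Si: relative to Si, both the across-period and down-group shifts push O's first ionization energy up.
N > O: this pair runs against the simple trend — see the exception note.
Note the exception: N has a higher first ionization energy than O, contrary to the simple trend — pairing an electron in O's 2p⁴ costs repulsion energy, so O ionizes more easily than half-filled N (2p³).
Tabulated first ionization energy (kJ/mol): N 1402, O 1314, Si 786, Pb 716.
So from highest to lowest: N > O > Si > Pb.

N > O > Si > Pb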